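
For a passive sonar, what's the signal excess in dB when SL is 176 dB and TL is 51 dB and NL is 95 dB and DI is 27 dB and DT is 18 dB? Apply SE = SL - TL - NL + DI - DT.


SE = SL - TL - NL + DI - DT = 176 - 51 - 95 + 27 - 18 = 39

39 dB


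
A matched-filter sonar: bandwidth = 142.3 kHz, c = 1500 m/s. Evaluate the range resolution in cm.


dR = c/(2*BW) = 1500 / (2 * 142.3e3) = 0.0053 m = 0.53 cm

0.53 cm


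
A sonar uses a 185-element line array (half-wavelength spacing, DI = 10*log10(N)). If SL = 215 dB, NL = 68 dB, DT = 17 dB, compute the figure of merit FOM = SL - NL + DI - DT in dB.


152.67 dB


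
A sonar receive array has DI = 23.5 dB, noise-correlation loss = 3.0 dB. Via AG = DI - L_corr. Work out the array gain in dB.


AG = DI - L_corr = 23.5 - 3.0 = 20.5

20.5 dB


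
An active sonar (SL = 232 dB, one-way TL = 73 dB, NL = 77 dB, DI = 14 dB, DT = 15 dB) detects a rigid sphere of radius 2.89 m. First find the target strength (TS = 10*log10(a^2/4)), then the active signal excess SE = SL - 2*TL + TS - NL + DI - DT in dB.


Step 1: TS = 10*log10(2.89^2/4) = 3.2 dB
Step 2: SE = SL - 2*TL + TS - NL + DI - DT = 232 - 2*73 + (3.2) - 77 + 14 - 15 = 11.2

11.2 dB


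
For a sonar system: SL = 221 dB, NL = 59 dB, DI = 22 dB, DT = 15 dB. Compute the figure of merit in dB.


FOM = SL - NL + DI - DT = 221 - 59 + 22 - 15 = 169

169 dB


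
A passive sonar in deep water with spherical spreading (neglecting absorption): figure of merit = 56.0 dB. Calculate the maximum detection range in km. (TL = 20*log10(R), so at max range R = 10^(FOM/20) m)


At max range FOM = TL, so 20*log10(R) = 56.0
R = 10^(56.0/20) = 630.96 m = 0.63 km

0.63 km


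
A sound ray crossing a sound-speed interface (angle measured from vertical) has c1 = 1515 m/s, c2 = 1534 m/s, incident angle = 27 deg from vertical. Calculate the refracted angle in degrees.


sin(theta2) = (c2/c1)*sin(theta1) = (1534/1515)*sin(27 deg) = 0.45968
theta2 = arcsin(0.45968) = 27.37

27.37 deg


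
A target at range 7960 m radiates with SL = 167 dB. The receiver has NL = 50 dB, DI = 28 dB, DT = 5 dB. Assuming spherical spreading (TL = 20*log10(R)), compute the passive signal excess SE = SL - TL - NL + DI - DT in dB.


61.98 dB


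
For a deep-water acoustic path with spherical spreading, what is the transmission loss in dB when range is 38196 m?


91.64 dB


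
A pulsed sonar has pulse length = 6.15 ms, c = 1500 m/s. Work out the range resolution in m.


dR = c*tau/2 = 1500 * 6.15e-3 / 2 = 4.6125

4.6125 m


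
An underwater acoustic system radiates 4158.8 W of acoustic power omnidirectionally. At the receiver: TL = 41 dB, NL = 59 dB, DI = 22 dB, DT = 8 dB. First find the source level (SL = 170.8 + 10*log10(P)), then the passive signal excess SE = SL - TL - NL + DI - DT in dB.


Step 1: SL = 170.8 + 10*log10(4158.8) = 206.99 dB
Step 2: SE = SL - TL - NL + DI - DT = 206.99 - 41 - 59 + 22 - 8 = 120.99

120.99 dB


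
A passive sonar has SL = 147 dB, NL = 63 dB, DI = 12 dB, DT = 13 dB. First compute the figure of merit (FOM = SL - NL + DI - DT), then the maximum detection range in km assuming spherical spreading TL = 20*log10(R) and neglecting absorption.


Step 1: FOM = SL - NL + DI - DT = 147 - 63 + 12 - 13 = 83 dB
Step 2: at max range FOM = TL = 20*log10(R), so R = 10^(83/20) = 14125.38 m = 14.13 km

14.13 km


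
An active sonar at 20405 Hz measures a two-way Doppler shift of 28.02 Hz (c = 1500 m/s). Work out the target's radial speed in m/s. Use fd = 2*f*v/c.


From fd = 2*f*v/c, v = c*fd/(2*f) = 1500 * 28.02 / (2*20405) = 1.03

1.03 m/s


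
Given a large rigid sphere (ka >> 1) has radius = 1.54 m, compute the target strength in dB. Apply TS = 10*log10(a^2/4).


-2.27 dB


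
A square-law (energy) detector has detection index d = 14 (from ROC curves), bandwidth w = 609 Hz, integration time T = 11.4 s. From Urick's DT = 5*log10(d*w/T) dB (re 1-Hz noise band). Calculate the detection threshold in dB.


DT = 5*log10(d*w/T) = 5*log10(14 * 609 / 11.4) = 5*log10(747.89) = 14.37

14.37 dB


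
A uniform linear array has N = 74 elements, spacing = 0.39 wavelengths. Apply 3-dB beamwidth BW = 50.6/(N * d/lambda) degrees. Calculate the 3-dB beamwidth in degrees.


BW = 50.6 / (74 * 0.39) = 50.6 / 28.86 = 1.75

1.75 deg


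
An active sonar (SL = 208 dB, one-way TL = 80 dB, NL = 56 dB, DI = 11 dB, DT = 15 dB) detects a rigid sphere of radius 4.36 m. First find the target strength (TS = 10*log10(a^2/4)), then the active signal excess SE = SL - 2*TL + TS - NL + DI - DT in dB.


Step 1: TS = 10*log10(4.36^2/4) = 6.77 dB
Step 2: SE = SL - 2*TL + TS - NL + DI - DT = 208 - 2*80 + (6.77) - 56 + 11 - 15 = -5.23

-5.23 dB


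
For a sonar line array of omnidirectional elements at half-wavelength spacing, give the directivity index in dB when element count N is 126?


21.0 dB


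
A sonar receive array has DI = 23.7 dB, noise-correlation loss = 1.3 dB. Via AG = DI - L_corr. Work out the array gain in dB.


AG = DI - L_corr = 23.7 - 1.3 = 22.4

22.4 dB


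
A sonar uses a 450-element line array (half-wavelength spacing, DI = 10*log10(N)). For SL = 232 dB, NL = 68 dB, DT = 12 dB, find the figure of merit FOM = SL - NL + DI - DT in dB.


Step 1: DI = 10*log10(450) = 26.53 dB
Step 2: FOM = SL - NL + DI - DT = 232 - 68 + 26.53 - 12 = 178.53

178.53 dB


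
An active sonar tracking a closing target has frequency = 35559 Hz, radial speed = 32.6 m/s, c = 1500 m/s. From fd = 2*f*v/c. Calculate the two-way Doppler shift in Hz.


1545.63 Hz


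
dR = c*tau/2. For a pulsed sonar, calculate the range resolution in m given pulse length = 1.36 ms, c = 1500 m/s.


dR = c*tau/2 = 1500 * 1.36e-3 / 2 = 1.02

1.02 m


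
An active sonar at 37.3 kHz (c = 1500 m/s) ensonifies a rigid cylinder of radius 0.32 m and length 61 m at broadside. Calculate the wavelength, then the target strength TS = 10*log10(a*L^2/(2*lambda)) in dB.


Step 1: lambda = c/f = 1500/37300 = 0.04021 m
Step 2: TS = 10*log10(a*L^2/(2*lambda)) = 10*log10(0.32*61^2/(2*0.04021)) = 41.7

41.7 dB


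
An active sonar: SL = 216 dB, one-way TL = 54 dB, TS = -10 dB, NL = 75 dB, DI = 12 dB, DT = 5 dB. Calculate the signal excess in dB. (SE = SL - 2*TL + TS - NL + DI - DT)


SE = SL - 2*TL + TS - NL + DI - DT = 216 - 2*54 + (-10) - 75 + 12 - 5 = 30

30 dB


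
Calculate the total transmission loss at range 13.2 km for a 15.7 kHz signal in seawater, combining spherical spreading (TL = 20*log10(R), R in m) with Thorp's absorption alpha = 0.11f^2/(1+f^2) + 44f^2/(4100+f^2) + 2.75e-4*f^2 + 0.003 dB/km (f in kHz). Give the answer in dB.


Step 1 (Thorp): alpha = 0.11*246.49/(1+246.49) + 44*246.49/(4100+246.49) + 2.75e-4*246.49 + 0.003 = 2.6756 dB/km
Step 2: TL_spread = 20*log10(13200) = 82.41 dB
Step 3: TL_abs = alpha*R = 2.6756 * 13.2 = 35.32 dB
Step 4: TL_total = 82.41 + 35.32 = 117.73

117.73 dB


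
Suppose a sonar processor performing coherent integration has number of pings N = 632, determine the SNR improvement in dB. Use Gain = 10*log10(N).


Gain = 10*log10(632) = 28.01

28.01 dB


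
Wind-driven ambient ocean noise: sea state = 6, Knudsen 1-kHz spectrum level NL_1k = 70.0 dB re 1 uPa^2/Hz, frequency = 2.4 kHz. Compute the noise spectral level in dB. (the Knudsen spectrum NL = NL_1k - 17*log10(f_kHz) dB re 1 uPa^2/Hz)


NL = NL_1k - 17*log10(f_kHz) = 70.0 - 17*log10(2.4) = 70.0 - (6.46) = 63.54

63.54 dB


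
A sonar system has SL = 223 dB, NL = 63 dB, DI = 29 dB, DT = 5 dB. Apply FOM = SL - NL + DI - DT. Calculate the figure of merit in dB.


FOM = SL - NL + DI - DT = 223 - 63 + 29 - 5 = 184

184 dB


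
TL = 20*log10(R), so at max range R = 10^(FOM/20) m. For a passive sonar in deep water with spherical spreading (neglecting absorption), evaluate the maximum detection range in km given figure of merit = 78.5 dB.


8.41 km


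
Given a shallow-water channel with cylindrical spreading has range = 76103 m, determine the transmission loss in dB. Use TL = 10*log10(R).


TL = 10*log10(76103) = 48.81

48.81 dB


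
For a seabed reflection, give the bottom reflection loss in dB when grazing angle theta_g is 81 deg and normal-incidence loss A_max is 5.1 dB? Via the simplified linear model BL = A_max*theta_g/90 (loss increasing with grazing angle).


BL = A_max * theta_g / 90 = 5.1 * 81 / 90 = 4.59

4.59 dB


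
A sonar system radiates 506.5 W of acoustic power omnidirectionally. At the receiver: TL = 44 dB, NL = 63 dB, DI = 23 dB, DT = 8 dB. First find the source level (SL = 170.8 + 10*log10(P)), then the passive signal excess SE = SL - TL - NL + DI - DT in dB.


Step 1: SL = 170.8 + 10*log10(506.5) = 197.85 dB
Step 2: SE = SL - TL - NL + DI - DT = 197.85 - 44 - 63 + 23 - 8 = 105.85

105.85 dB


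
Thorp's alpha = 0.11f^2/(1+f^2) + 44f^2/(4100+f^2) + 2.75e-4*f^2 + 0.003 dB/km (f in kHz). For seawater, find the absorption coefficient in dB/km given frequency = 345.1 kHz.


f^2 = 119094.01
alpha = 0.11*119094.01/(1+119094.01) + 44*119094.01/(4100+119094.01) + 2.75e-4*119094.01 + 0.003 = 75.399

75.399 dB/km


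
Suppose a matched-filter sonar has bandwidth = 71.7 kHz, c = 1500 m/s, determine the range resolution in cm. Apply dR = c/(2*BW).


dR = c/(2*BW) = 1500 / (2 * 71.7e3) = 0.0105 m = 1.05 cm

1.05 cm


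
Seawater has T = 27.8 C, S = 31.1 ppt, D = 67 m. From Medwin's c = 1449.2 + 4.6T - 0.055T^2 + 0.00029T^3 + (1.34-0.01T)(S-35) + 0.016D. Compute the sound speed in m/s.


c = 1449.2 + 4.6*27.8 - 0.055*27.8^2 + 0.00029*27.8^3 + (1.34 - 0.01*27.8)*(31.1 - 35) + 0.016*67 = 1537.73

1537.73 m/s


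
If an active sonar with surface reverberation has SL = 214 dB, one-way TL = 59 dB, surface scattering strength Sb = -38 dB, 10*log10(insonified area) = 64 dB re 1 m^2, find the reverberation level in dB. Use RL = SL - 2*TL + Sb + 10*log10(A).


RL = SL - 2*TL + Sb + 10*log10(A) = 214 - 2*59 + (-38) + 64 = 122

122 dB


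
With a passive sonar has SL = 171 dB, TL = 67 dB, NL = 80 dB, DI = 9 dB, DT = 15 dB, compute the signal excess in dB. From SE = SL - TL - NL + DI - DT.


SE = SL - TL - NL + DI - DT = 171 - 67 - 80 + 9 - 15 = 18

18 dB


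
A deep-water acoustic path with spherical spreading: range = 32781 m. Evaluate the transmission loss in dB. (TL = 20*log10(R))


TL = 20*log10(32781) = 90.31

90.31 dB


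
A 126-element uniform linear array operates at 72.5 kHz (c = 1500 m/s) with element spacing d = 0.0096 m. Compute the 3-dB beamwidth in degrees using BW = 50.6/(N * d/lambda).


0.87 deg


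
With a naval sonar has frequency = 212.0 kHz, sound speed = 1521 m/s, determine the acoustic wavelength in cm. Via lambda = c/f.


0.72 cm


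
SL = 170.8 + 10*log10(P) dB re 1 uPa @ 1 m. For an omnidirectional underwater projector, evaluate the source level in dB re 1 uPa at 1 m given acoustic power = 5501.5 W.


SL = 170.8 + 10*log10(5501.5) = 170.8 + 37.4 = 208.2

208.2 dB


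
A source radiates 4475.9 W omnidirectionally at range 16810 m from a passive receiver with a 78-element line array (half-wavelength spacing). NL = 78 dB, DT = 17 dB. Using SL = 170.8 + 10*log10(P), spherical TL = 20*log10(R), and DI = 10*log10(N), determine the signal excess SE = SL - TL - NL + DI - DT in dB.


46.72 dB


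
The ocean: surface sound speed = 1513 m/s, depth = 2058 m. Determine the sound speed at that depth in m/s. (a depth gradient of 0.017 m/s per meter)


c = 1513 + 0.017 * 2058 = 1547.986

1547.986 m/s


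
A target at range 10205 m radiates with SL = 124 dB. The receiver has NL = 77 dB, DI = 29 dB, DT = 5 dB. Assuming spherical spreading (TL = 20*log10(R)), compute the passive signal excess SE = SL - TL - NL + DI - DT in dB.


Step 1: TL = 20*log10(10205) = 80.18 dB
Step 2: SE = 124 - 80.18 - 77 + 29 - 5 = -9.18

-9.18 dB


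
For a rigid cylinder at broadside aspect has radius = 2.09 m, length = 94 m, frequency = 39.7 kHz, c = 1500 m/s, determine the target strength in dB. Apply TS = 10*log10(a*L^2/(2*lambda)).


lambda = 1500/39700 = 0.03778 m
TS = 10*log10(2.09*94^2/(2*0.03778)) = 53.88

53.88 dB


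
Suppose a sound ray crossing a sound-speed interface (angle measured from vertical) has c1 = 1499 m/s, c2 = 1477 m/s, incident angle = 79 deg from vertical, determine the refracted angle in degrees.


75.29 deg


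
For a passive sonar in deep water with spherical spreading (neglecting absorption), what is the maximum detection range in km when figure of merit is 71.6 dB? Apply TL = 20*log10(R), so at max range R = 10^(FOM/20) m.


3.8 km


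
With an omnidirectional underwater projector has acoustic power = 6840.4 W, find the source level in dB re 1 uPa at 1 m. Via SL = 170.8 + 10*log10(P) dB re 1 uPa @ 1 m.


SL = 170.8 + 10*log10(6840.4) = 170.8 + 38.35 = 209.15

209.15 dB


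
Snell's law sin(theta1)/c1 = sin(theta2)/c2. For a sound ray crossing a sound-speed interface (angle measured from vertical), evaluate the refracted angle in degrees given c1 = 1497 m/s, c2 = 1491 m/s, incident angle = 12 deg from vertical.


sin(theta2) = (c2/c1)*sin(theta1) = (1491/1497)*sin(12 deg) = 0.20708
theta2 = arcsin(0.20708) = 11.95

11.95 deg


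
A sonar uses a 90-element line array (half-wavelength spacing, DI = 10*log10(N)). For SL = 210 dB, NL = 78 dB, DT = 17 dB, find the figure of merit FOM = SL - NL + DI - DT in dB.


Step 1: DI = 10*log10(90) = 19.54 dB
Step 2: FOM = SL - NL + DI - DT = 210 - 78 + 19.54 - 17 = 134.54

134.54 dB


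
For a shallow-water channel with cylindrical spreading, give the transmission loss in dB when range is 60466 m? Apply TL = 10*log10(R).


47.82 dB


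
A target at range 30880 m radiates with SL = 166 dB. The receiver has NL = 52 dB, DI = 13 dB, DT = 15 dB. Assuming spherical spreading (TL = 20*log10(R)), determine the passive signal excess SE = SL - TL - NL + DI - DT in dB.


Step 1: TL = 20*log10(30880) = 89.79 dB
Step 2: SE = 166 - 89.79 - 52 + 13 - 15 = 22.21

22.21 dB


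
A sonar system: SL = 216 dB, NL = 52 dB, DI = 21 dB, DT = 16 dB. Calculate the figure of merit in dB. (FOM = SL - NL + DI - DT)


FOM = SL - NL + DI - DT = 216 - 52 + 21 - 16 = 169

169 dB


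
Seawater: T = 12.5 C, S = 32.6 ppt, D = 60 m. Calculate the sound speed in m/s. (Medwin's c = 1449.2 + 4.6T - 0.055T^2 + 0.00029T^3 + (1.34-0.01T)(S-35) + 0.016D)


c = 1449.2 + 4.6*12.5 - 0.055*12.5^2 + 0.00029*12.5^3 + (1.34 - 0.01*12.5)*(32.6 - 35) + 0.016*60 = 1496.72

1496.72 m/s


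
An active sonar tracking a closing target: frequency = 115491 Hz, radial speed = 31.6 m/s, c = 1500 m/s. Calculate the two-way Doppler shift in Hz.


fd = 2*f*v/c = 2 * 115491 * 31.6 / 1500 = 4866.02

4866.02 Hz


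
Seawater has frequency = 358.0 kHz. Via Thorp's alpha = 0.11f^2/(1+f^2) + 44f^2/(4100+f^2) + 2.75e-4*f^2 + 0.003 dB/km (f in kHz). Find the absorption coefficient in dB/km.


f^2 = 128164.0
alpha = 0.11*128164.0/(1+128164.0) + 44*128164.0/(4100+128164.0) + 2.75e-4*128164.0 + 0.003 = 77.994

77.994 dB/km


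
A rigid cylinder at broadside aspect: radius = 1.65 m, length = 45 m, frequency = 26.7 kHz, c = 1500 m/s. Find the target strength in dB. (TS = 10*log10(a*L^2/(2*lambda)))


44.73 dB


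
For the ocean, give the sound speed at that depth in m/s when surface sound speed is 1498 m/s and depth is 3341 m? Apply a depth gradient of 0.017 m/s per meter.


c = 1498 + 0.017 * 3341 = 1554.797

1554.797 m/s


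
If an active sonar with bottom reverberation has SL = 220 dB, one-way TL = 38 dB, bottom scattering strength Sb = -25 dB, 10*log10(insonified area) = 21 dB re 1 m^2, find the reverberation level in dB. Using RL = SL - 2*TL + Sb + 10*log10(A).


RL = SL - 2*TL + Sb + 10*log10(A) = 220 - 2*38 + (-25) + 21 = 140

140 dB


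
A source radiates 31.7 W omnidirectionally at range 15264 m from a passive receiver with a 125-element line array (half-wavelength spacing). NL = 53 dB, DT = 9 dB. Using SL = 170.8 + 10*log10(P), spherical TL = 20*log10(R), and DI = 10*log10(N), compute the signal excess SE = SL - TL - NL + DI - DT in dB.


Step 1: SL = 170.8 + 10*log10(31.7) = 185.81 dB
Step 2: TL = 20*log10(15264) = 83.67 dB
Step 3: DI = 10*log10(125) = 20.97 dB
Step 4: SE = SL - TL - NL + DI - DT = 185.81 - 83.67 - 53 + 20.97 - 9 = 61.11

61.11 dB


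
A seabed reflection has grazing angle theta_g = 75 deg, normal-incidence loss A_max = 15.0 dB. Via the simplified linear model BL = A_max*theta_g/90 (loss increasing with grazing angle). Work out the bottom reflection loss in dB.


BL = A_max * theta_g / 90 = 15.0 * 75 / 90 = 12.5

12.5 dB


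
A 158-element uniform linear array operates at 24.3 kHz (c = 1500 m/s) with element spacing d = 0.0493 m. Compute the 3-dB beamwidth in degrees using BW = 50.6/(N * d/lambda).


Step 1: lambda = 1500/24300 = 0.06173 m
Step 2: d/lambda = 0.0493/0.06173 = 0.7986
Step 3: BW = 50.6/(N * d/lambda) = 50.6/(158 * 0.7986) = 0.4

0.4 deg


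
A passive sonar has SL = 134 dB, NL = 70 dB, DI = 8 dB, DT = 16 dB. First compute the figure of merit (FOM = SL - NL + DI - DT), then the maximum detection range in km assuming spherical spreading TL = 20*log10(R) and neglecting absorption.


Step 1: FOM = SL - NL + DI - DT = 134 - 70 + 8 - 16 = 56 dB
Step 2: at max range FOM = TL = 20*log10(R), so R = 10^(56/20) = 630.96 m = 0.63 km

0.63 km


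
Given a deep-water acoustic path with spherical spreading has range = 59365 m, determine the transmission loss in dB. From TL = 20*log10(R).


TL = 20*log10(59365) = 95.47

95.47 dB


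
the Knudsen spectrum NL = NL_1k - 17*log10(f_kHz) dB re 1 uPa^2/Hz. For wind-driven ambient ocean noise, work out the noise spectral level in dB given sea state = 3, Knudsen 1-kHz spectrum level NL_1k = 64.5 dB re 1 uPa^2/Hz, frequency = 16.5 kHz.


NL = NL_1k - 17*log10(f_kHz) = 64.5 - 17*log10(16.5) = 64.5 - (20.7) = 43.8

43.8 dB


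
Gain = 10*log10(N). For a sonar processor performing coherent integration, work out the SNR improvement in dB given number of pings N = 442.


26.45 dB


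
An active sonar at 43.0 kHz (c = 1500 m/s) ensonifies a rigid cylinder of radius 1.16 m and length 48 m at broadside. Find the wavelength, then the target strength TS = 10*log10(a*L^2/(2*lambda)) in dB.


Step 1: lambda = c/f = 1500/43000 = 0.03488 m
Step 2: TS = 10*log10(a*L^2/(2*lambda)) = 10*log10(1.16*48^2/(2*0.03488)) = 45.83

45.83 dB


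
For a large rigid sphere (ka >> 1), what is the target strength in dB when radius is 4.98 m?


7.92 dB


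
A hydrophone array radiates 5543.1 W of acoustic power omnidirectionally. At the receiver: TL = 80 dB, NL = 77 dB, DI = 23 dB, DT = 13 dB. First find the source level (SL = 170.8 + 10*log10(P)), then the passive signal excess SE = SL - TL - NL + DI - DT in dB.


Step 1: SL = 170.8 + 10*log10(5543.1) = 208.24 dB
Step 2: SE = SL - TL - NL + DI - DT = 208.24 - 80 - 77 + 23 - 13 = 61.24

61.24 dB


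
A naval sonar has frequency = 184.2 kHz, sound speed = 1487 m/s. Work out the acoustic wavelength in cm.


0.81 cm


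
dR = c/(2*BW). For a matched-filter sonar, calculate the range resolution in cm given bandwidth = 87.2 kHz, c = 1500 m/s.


dR = c/(2*BW) = 1500 / (2 * 87.2e3) = 0.0086 m = 0.86 cm

0.86 cm


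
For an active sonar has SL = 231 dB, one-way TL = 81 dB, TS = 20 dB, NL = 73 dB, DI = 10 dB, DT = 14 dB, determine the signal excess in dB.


SE = SL - 2*TL + TS - NL + DI - DT = 231 - 2*81 + (20) - 73 + 10 - 14 = 12

12 dB


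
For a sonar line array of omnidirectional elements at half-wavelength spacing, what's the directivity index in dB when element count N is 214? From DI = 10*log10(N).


DI = 10*log10(214) = 23.3

23.3 dB


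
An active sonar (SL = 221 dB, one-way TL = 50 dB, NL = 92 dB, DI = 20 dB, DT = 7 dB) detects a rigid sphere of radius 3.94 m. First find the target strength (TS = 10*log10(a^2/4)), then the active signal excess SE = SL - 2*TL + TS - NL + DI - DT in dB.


Step 1: TS = 10*log10(3.94^2/4) = 5.89 dB
Step 2: SE = SL - 2*TL + TS - NL + DI - DT = 221 - 2*50 + (5.89) - 92 + 20 - 7 = 47.89

47.89 dB


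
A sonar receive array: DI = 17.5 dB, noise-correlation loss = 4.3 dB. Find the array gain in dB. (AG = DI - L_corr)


13.2 dB


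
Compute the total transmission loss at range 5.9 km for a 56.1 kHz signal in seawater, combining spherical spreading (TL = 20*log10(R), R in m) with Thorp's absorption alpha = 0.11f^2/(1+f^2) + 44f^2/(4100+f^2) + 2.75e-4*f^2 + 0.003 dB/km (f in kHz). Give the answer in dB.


Step 1 (Thorp): alpha = 0.11*3147.21/(1+3147.21) + 44*3147.21/(4100+3147.21) + 2.75e-4*3147.21 + 0.003 = 20.0861 dB/km
Step 2: TL_spread = 20*log10(5900) = 75.42 dB
Step 3: TL_abs = alpha*R = 20.0861 * 5.9 = 118.51 dB
Step 4: TL_total = 75.42 + 118.51 = 193.93

193.93 dB


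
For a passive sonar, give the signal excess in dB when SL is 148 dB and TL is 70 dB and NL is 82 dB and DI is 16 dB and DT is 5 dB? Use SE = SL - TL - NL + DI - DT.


7 dB


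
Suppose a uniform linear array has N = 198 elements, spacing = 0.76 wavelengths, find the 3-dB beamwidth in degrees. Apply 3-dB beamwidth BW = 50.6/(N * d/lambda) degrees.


BW = 50.6 / (198 * 0.76) = 50.6 / 150.48 = 0.34

0.34 deg


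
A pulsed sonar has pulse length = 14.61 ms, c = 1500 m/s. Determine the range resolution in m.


10.9575 m


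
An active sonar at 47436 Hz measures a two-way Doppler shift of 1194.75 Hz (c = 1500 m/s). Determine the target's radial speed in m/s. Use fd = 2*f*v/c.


From fd = 2*f*v/c, v = c*fd/(2*f) = 1500 * 1194.75 / (2*47436) = 18.89

18.89 m/s


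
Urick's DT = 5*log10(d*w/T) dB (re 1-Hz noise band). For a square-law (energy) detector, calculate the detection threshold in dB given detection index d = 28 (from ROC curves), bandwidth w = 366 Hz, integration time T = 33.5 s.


DT = 5*log10(d*w/T) = 5*log10(28 * 366 / 33.5) = 5*log10(305.91) = 12.43

12.43 dB


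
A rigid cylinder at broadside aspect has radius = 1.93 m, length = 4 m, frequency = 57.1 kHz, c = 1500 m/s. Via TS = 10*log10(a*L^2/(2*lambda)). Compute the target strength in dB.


27.69 dB


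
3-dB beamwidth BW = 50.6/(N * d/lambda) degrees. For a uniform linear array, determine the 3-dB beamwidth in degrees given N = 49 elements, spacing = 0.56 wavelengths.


BW = 50.6 / (49 * 0.56) = 50.6 / 27.44 = 1.84

1.84 deg


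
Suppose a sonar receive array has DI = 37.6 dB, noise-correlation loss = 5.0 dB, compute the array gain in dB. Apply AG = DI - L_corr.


AG = DI - L_corr = 37.6 - 5.0 = 32.6

32.6 dB


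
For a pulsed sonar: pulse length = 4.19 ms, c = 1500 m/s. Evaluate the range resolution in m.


dR = c*tau/2 = 1500 * 4.19e-3 / 2 = 3.1425

3.1425 m


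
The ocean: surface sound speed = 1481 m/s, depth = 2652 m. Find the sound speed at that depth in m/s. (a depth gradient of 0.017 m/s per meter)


c = 1481 + 0.017 * 2652 = 1526.084

1526.084 m/s


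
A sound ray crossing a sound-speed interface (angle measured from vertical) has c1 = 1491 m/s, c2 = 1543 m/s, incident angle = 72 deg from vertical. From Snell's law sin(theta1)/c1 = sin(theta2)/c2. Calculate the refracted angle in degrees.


79.81 deg


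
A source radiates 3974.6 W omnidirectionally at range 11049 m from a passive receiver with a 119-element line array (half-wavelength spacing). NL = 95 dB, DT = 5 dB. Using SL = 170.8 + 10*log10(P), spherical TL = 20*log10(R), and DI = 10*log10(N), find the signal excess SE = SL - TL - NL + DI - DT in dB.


46.68 dB


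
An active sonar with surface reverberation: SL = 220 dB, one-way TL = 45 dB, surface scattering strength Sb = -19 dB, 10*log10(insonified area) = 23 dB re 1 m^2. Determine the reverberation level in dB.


RL = SL - 2*TL + Sb + 10*log10(A) = 220 - 2*45 + (-19) + 23 = 134

134 dB


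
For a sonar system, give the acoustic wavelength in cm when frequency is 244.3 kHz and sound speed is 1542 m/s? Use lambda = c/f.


0.63 cm


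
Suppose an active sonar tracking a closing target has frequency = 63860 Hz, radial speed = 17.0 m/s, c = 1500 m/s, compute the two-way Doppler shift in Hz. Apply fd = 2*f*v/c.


fd = 2*f*v/c = 2 * 63860 * 17.0 / 1500 = 1447.49

1447.49 Hz


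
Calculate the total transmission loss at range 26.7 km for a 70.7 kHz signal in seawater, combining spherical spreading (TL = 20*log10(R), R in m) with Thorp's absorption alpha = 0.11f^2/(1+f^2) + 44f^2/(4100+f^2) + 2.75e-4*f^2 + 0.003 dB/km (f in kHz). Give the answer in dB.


Step 1 (Thorp): alpha = 0.11*4998.49/(1+4998.49) + 44*4998.49/(4100+4998.49) + 2.75e-4*4998.49 + 0.003 = 25.6601 dB/km
Step 2: TL_spread = 20*log10(26700) = 88.53 dB
Step 3: TL_abs = alpha*R = 25.6601 * 26.7 = 685.12 dB
Step 4: TL_total = 88.53 + 685.12 = 773.65

773.65 dB


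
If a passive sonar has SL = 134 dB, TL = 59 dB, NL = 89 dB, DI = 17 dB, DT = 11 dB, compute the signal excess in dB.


SE = SL - TL - NL + DI - DT = 134 - 59 - 89 + 17 - 11 = -8

-8 dB


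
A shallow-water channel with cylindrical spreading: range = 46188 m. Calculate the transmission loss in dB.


TL = 10*log10(46188) = 46.65

46.65 dB


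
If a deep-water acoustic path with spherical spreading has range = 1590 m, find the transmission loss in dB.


TL = 20*log10(1590) = 64.03

64.03 dB


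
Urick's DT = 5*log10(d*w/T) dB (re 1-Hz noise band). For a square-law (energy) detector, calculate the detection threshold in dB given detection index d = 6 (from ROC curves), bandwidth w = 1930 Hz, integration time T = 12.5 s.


DT = 5*log10(d*w/T) = 5*log10(6 * 1930 / 12.5) = 5*log10(926.4) = 14.83

14.83 dB


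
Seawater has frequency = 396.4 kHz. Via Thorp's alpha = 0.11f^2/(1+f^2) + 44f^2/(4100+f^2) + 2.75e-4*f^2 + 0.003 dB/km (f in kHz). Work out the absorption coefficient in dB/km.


86.206 dB/km


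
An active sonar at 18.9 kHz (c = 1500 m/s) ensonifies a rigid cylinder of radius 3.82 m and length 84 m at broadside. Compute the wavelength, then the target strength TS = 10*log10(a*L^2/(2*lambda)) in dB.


Step 1: lambda = c/f = 1500/18900 = 0.07937 m
Step 2: TS = 10*log10(a*L^2/(2*lambda)) = 10*log10(3.82*84^2/(2*0.07937)) = 52.3

52.3 dB


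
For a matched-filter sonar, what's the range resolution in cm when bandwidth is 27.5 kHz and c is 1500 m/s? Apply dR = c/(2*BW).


2.73 cm


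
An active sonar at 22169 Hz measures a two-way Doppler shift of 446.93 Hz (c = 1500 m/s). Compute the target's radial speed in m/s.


15.12 m/s


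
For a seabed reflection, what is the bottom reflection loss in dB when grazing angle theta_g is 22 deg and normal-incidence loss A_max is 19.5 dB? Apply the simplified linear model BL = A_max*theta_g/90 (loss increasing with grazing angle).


BL = A_max * theta_g / 90 = 19.5 * 22 / 90 = 4.77

4.77 dB


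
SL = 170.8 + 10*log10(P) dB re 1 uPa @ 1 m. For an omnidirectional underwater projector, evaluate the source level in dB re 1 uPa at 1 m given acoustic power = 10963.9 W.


SL = 170.8 + 10*log10(10963.9) = 170.8 + 40.4 = 211.2

211.2 dB


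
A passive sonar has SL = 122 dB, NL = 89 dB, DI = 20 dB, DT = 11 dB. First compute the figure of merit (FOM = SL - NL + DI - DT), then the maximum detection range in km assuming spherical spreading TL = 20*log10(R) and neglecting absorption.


Step 1: FOM = SL - NL + DI - DT = 122 - 89 + 20 - 11 = 42 dB
Step 2: at max range FOM = TL = 20*log10(R), so R = 10^(42/20) = 125.89 m = 0.13 km

0.13 km


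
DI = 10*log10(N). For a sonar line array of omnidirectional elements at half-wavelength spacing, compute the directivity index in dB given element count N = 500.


26.99 dB


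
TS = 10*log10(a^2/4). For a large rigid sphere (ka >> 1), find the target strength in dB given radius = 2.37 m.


1.47 dB


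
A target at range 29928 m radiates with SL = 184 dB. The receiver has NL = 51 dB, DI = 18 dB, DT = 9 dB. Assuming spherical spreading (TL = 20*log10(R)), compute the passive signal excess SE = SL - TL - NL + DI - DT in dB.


Step 1: TL = 20*log10(29928) = 89.52 dB
Step 2: SE = 184 - 89.52 - 51 + 18 - 9 = 52.48

52.48 dB


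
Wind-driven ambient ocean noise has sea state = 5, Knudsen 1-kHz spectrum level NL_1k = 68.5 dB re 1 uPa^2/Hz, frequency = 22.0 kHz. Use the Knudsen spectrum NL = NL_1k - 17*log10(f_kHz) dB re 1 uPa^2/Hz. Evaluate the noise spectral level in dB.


NL = NL_1k - 17*log10(f_kHz) = 68.5 - 17*log10(22.0) = 68.5 - (22.82) = 45.68

45.68 dB


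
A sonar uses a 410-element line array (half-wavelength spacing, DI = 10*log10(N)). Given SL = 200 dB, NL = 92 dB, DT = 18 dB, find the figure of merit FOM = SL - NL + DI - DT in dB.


116.13 dB


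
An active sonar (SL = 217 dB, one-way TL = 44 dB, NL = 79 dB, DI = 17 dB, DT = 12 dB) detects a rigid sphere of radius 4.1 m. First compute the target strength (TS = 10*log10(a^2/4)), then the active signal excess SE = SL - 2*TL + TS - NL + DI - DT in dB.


Step 1: TS = 10*log10(4.1^2/4) = 6.24 dB
Step 2: SE = SL - 2*TL + TS - NL + DI - DT = 217 - 2*44 + (6.24) - 79 + 17 - 12 = 61.24

61.24 dB


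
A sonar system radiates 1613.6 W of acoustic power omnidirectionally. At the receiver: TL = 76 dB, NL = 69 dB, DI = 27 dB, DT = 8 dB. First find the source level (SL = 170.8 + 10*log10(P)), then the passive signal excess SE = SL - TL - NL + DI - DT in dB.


Step 1: SL = 170.8 + 10*log10(1613.6) = 202.88 dB
Step 2: SE = SL - TL - NL + DI - DT = 202.88 - 76 - 69 + 27 - 8 = 76.88

76.88 dB


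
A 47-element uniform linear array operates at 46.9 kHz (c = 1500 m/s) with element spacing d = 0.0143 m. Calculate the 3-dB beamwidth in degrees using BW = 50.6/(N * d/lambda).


2.41 deg


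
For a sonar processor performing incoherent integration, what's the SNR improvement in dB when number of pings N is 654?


Gain = 5*log10(654) = 14.08

14.08 dB


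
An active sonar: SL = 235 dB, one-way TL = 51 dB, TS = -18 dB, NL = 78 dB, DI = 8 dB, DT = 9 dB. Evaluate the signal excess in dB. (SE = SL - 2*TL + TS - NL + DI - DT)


SE = SL - 2*TL + TS - NL + DI - DT = 235 - 2*51 + (-18) - 78 + 8 - 9 = 36

36 dB


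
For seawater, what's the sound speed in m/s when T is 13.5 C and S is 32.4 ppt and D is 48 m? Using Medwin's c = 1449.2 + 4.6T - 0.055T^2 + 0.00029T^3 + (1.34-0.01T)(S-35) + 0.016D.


c = 1449.2 + 4.6*13.5 - 0.055*13.5^2 + 0.00029*13.5^3 + (1.34 - 0.01*13.5)*(32.4 - 35) + 0.016*48 = 1499.62

1499.62 m/s


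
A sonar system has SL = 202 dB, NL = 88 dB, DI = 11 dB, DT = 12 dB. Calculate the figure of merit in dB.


FOM = SL - NL + DI - DT = 202 - 88 + 11 - 12 = 113

113 dB


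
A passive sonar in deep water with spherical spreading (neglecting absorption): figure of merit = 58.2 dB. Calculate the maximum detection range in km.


At max range FOM = TL, so 20*log10(R) = 58.2
R = 10^(58.2/20) = 812.83 m = 0.81 km

0.81 km


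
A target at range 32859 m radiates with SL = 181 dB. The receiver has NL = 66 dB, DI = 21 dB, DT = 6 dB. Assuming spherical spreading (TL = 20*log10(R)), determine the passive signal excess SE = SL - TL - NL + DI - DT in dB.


Step 1: TL = 20*log10(32859) = 90.33 dB
Step 2: SE = 181 - 90.33 - 66 + 21 - 6 = 39.67

39.67 dB


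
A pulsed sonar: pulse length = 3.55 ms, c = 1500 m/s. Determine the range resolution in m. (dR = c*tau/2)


dR = c*tau/2 = 1500 * 3.55e-3 / 2 = 2.6625

2.6625 m


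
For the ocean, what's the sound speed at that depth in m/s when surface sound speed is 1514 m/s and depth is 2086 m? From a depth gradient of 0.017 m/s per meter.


c = 1514 + 0.017 * 2086 = 1549.462

1549.462 m/s


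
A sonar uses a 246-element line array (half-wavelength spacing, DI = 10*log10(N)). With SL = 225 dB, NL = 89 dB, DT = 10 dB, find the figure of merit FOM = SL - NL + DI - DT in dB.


149.91 dB


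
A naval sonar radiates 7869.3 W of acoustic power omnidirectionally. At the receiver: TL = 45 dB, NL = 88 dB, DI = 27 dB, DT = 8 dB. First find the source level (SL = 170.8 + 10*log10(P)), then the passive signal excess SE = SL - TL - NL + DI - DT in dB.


Step 1: SL = 170.8 + 10*log10(7869.3) = 209.76 dB
Step 2: SE = SL - TL - NL + DI - DT = 209.76 - 45 - 88 + 27 - 8 = 95.76

95.76 dB


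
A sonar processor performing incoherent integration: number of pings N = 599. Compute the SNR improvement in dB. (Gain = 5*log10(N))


Gain = 5*log10(599) = 13.89

13.89 dB


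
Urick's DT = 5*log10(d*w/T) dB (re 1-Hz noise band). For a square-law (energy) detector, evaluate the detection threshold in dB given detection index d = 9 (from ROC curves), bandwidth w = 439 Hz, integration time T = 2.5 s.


15.99 dB


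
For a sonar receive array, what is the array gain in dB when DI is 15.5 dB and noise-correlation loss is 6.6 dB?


8.9 dB


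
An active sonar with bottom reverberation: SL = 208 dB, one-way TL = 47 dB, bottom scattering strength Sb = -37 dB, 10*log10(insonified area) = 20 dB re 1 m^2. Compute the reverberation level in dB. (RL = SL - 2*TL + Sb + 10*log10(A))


97 dB


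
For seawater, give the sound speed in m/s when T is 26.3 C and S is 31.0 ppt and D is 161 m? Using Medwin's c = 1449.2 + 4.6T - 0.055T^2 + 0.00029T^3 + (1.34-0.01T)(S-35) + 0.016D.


c = 1449.2 + 4.6*26.3 - 0.055*26.3^2 + 0.00029*26.3^3 + (1.34 - 0.01*26.3)*(31.0 - 35) + 0.016*161 = 1535.68

1535.68 m/s


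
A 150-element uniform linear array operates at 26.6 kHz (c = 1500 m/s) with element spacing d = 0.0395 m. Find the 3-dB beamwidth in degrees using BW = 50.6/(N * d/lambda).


Step 1: lambda = 1500/26600 = 0.05639 m
Step 2: d/lambda = 0.0395/0.05639 = 0.7005
Step 3: BW = 50.6/(N * d/lambda) = 50.6/(150 * 0.7005) = 0.48

0.48 deg


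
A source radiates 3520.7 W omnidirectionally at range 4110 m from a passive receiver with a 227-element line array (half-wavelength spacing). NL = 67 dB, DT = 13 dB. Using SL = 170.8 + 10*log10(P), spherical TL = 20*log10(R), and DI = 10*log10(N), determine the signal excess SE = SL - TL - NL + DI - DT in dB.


77.55 dB


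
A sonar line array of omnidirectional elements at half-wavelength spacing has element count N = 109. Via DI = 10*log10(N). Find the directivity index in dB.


DI = 10*log10(109) = 20.37

20.37 dB


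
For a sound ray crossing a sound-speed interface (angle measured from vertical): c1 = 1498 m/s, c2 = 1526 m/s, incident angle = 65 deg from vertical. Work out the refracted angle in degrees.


sin(theta2) = (c2/c1)*sin(theta1) = (1526/1498)*sin(65 deg) = 0.92325
theta2 = arcsin(0.92325) = 67.41

67.41 deg


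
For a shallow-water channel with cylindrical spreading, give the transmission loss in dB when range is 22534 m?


TL = 10*log10(22534) = 43.53

43.53 dB


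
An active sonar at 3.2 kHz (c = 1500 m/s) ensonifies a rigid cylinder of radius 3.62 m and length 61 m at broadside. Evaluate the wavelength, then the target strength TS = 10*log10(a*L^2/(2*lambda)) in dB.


Step 1: lambda = c/f = 1500/3200 = 0.46875 m
Step 2: TS = 10*log10(a*L^2/(2*lambda)) = 10*log10(3.62*61^2/(2*0.46875)) = 41.57

41.57 dB


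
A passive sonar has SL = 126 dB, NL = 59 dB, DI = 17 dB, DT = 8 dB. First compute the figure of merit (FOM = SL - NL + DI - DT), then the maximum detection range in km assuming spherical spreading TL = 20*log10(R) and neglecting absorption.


Step 1: FOM = SL - NL + DI - DT = 126 - 59 + 17 - 8 = 76 dB
Step 2: at max range FOM = TL = 20*log10(R), so R = 10^(76/20) = 6309.57 m = 6.31 km

6.31 km


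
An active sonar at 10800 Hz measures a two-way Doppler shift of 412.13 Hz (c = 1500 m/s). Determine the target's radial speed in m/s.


From fd = 2*f*v/c, v = c*fd/(2*f) = 1500 * 412.13 / (2*10800) = 28.62

28.62 m/s


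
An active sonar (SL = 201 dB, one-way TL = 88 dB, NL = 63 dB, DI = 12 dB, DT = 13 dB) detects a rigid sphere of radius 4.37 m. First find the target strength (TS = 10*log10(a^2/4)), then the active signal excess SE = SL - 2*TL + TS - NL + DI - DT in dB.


Step 1: TS = 10*log10(4.37^2/4) = 6.79 dB
Step 2: SE = SL - 2*TL + TS - NL + DI - DT = 201 - 2*88 + (6.79) - 63 + 12 - 13 = -32.21

-32.21 dB


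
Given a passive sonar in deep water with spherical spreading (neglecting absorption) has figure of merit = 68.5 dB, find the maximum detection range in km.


At max range FOM = TL, so 20*log10(R) = 68.5
R = 10^(68.5/20) = 2660.73 m = 2.66 km

2.66 km


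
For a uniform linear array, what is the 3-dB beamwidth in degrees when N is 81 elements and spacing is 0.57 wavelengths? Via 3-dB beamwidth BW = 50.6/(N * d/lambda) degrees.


1.1 deg


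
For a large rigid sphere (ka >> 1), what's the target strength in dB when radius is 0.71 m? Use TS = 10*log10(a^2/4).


-9.0 dB


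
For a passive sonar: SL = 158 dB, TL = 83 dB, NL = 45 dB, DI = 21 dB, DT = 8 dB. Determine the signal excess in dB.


SE = SL - TL - NL + DI - DT = 158 - 83 - 45 + 21 - 8 = 43

43 dB


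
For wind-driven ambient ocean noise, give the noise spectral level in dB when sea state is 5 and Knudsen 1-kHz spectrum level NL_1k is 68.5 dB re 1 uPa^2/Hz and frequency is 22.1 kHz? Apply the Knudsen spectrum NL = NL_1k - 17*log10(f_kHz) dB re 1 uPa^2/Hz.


45.65 dB


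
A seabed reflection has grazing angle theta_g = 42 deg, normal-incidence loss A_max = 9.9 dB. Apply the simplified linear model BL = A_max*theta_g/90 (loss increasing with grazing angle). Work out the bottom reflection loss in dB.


BL = A_max * theta_g / 90 = 9.9 * 42 / 90 = 4.62

4.62 dB


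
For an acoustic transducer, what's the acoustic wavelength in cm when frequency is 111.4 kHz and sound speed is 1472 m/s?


1.32 cm


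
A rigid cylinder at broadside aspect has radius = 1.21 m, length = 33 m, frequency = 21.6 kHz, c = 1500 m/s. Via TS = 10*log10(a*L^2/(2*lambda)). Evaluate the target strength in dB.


lambda = 1500/21600 = 0.06944 m
TS = 10*log10(1.21*33^2/(2*0.06944)) = 39.77

39.77 dB


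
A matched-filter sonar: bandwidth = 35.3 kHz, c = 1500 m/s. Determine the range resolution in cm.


2.12 cm


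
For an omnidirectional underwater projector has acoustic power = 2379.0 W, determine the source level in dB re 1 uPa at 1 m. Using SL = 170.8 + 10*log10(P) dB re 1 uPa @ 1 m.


SL = 170.8 + 10*log10(2379.0) = 170.8 + 33.76 = 204.56

204.56 dB


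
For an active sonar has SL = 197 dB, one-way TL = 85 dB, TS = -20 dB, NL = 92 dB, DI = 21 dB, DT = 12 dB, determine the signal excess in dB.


-76 dB


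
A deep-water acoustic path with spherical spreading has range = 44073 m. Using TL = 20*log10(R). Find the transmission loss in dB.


92.88 dB


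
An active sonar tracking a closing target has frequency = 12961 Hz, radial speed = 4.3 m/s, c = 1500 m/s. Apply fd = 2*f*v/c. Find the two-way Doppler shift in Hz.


74.31 Hz


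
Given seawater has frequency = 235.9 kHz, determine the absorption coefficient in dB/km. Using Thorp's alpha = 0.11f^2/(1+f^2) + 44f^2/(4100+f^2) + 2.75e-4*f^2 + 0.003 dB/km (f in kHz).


56.397 dB/km


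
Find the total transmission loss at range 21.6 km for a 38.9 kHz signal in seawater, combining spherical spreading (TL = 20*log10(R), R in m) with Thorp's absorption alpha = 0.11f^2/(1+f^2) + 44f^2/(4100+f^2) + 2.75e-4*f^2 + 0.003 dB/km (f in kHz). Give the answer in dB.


Step 1 (Thorp): alpha = 0.11*1513.21/(1+1513.21) + 44*1513.21/(4100+1513.21) + 2.75e-4*1513.21 + 0.003 = 12.3906 dB/km
Step 2: TL_spread = 20*log10(21600) = 86.69 dB
Step 3: TL_abs = alpha*R = 12.3906 * 21.6 = 267.64 dB
Step 4: TL_total = 86.69 + 267.64 = 354.33

354.33 dB


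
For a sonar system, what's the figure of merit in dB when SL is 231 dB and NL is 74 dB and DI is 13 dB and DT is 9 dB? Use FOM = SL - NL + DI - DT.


161 dB


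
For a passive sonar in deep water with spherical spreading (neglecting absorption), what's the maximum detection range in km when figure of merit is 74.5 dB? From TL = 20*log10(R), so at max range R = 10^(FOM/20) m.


At max range FOM = TL, so 20*log10(R) = 74.5
R = 10^(74.5/20) = 5308.84 m = 5.31 km

5.31 km
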